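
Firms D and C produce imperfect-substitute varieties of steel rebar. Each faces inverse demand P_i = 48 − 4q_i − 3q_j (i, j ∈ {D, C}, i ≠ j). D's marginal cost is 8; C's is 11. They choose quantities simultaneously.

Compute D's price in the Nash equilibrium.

Firm D's profit: π = q_D(48 − 4q_D − 3q_C) − 8q_D.
∂π/∂q_D = 40 − 8q_D − 3q_C = 0 ⇒ q_D = 5 − 0.375q_C.
Similarly q_C = 4.625 − 0.375q_D.
Solving the two reaction functions simultaneously: (1 − (−0.375)(−0.375))q_D = 5 − 0.375·4.625, so (55/64)q_D = 209/64 and q_D = 3.8.
Then q_C = 4.625 − 0.375·3.8 = 3.2.
P_D = 48 − 4·3.8 − 3·3.2 = 23.2.

23.2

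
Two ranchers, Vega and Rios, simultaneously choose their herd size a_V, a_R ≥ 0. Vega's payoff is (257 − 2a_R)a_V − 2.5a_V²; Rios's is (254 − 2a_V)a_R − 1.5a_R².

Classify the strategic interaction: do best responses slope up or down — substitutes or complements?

strategic substitutes

Expanding Vega's payoff: 257a_V − 2a_Ra_V − 2.5a_V².
∂π/∂a_V = 257 − 2a_R − 5a_V = 0, so a_V = 51.4 − 0.4a_R.
The best-response slope da_V/da_R = −0.4 < 0: the reaction function is downward-sloping, so the choices are strategic substitutes.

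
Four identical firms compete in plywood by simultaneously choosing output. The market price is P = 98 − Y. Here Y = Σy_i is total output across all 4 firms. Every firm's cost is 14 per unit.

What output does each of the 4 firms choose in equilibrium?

A representative firm's profit is π_i = y_i(98 − Y) − 14y_i, with Y = y_i + Σ_{j≠i} y_j.
First-order condition: 84 − 2y_i − Σ_{j≠i} y_j = 0.
In a symmetric equilibrium every firm chooses the same y, so Σ_{j≠i} y_j = 3y. The condition becomes 84 − 5y = 0, giving y = 84/5 = 16.8.

16.8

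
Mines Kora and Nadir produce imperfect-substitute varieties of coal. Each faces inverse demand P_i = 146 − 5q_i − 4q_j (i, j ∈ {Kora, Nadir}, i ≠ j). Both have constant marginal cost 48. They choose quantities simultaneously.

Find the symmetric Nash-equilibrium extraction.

Mine Kora's profit: π = q_{Kora}(146 − 5q_{Kora} − 4q_{Nadir}) − 48q_{Kora}.
∂π/∂q_{Kora} = 98 − 10q_{Kora} − 4q_{Nadir} = 0 ⇒ q_{Kora} = 9.8 − 0.4q_{Nadir}.
By symmetry q_{Nadir} = q_{Kora}; substituting into the reaction function, 1.4q_{Kora} = 9.8 and q_{Kora} = 7.

7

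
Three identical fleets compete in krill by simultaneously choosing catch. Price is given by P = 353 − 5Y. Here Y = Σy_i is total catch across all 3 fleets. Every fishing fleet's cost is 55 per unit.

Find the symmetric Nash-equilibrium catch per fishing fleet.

14.9

A representative fishing fleet's profit is π_i = y_i(353 − 5Y) − 55y_i, with Y = y_i + Σ_{j≠i} y_j.
First-order condition: 298 − 10y_i − 5Σ_{j≠i} y_j = 0.
With identical fishing fleets, set every y_j = y: then 298 − 10y − 10y = 0, i.e. y = 298/20 = 14.9.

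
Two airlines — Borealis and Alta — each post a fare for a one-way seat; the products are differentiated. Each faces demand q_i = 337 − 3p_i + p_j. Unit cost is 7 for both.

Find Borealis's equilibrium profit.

Borealis's profit: π = (p_{Borealis} − 7)(337 − 3p_{Borealis} + p_{Alta}).
∂π/∂p_{Borealis} = 358 − 6p_{Borealis} + p_{Alta} = 0 ⇒ p_{Borealis} = 179/3 + (1/6)p_{Alta}.
By symmetry p_{Alta} = p_{Borealis}; substituting into the reaction function, (5/6)p_{Borealis} = 179/3 and p_{Borealis} = 71.6.
q_{Borealis} = 337 − 3·71.6 + 71.6 = 193.8.
Profit = (71.6 − 7)·193.8 = 12519.48.

12519.48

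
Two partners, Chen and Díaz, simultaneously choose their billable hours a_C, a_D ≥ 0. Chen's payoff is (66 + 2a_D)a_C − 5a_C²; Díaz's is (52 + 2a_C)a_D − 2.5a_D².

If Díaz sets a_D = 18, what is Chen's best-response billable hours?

10.2

Expanding Chen's payoff: 66a_C + 2a_Da_C − 5a_C².
∂π/∂a_C = 66 + 2a_D − 10a_C = 0, so a_C = 6.6 + 0.2a_D.
At a_D = 18: a_C = 6.6 + 0.2·18 = 10.2.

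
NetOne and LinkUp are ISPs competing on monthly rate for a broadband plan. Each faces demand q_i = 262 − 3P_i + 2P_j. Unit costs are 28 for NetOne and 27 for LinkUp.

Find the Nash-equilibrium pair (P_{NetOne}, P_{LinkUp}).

86.3125, 85.9375

NetOne's profit: π = (P_{NetOne} − 28)(262 − 3P_{NetOne} + 2P_{LinkUp}).
∂π/∂P_{NetOne} = 346 − 6P_{NetOne} + 2P_{LinkUp} = 0 ⇒ P_{NetOne} = 173/3 + (1/3)P_{LinkUp}.
Similarly P_{LinkUp} = 343/6 + (1/3)P_{NetOne}.
Substituting the second reaction function into the first: P_{NetOne} = 173/3 + (1/3)(343/6 + (1/3)P_{NetOne}), which gives (8/9)P_{NetOne} = 1381/18 ⇒ P_{NetOne} = 86.3125.
Then P_{LinkUp} = 343/6 + (1/3)·86.3125 = 85.9375.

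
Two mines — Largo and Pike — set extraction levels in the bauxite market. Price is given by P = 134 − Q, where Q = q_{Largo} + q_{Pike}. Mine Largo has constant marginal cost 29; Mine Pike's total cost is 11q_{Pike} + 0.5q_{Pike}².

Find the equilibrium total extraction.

Mine Largo's profit: π = q_{Largo}(134 − (q_{Largo} + q_{Pike})) − 29q_{Largo}.
∂π/∂q_{Largo} = 105 − 2q_{Largo} − q_{Pike} = 0, so q_{Largo} = 52.5 − 0.5q_{Pike}.
For Pike: ∂π/∂q_{Pike} = 123 − 3q_{Pike} − q_{Largo} = 0 ⇒ q_{Pike} = 41 − (1/3)q_{Largo}.
Substituting the second reaction function into the first: q_{Largo} = 52.5 − 0.5(41 − (1/3)q_{Largo}), which gives (5/6)q_{Largo} = 32 ⇒ q_{Largo} = 38.4.
Then q_{Pike} = 41 − (1/3)·38.4 = 28.2.
Total extraction: 38.4 + 28.2 = 66.6.

66.6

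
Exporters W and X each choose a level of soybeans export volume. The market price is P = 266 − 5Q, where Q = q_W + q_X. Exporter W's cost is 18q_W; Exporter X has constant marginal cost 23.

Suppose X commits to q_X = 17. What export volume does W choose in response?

Exporter W's profit: π = q_W(266 − 5(q_W + q_X)) − 18q_W.
∂π/∂q_W = 248 − 10q_W − 5q_X = 0, so q_W = 24.8 − 0.5q_X.
At q_X = 17: q_W = 24.8 − 0.5·17 = 16.3.

16.3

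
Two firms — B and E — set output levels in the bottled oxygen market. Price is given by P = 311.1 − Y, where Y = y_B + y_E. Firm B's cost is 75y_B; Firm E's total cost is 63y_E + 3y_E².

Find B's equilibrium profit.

Firm B's profit: π = y_B(311.1 − (y_B + y_E)) − 75y_B.
∂π/∂y_B = 236.1 − 2y_B − y_E = 0, so y_B = 118.05 − 0.5y_E.
For E: ∂π/∂y_E = 248.1 − 8y_E − y_B = 0 ⇒ y_E = 31.0125 − 0.125y_B.
Plugging y_E into B's best response: y_B = 118.05 − 0.5(31.0125 − 0.125y_B) ⇒ 0.9375y_B = 16407/160, so y_B = 109.38.
Then y_E = 31.0125 − 0.125·109.38 = 17.34.
Price P = 311.1 − 126.72 = 184.38.
B's profit: (184.38 − 75)·109.38 = 11963.9844.

11963.9844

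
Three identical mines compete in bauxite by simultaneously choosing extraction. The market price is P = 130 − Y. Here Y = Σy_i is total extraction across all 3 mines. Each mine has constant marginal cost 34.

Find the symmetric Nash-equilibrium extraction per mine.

A representative mine's profit is π_i = y_i(130 − Y) − 34y_i, with Y = y_i + Σ_{j≠i} y_j.
First-order condition: 96 − 2y_i − Σ_{j≠i} y_j = 0.
Imposing symmetry (y_j = y for all j) turns Σ_{j≠i} y_j into 2y, so 96 = 4y and y = 24.

24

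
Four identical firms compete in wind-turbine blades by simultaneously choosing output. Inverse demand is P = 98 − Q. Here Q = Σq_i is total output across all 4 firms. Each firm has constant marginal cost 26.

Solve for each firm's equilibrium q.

A representative firm's profit is π_i = q_i(98 − Q) − 26q_i, with Q = q_i + Σ_{j≠i} q_j.
First-order condition: 72 − 2q_i − Σ_{j≠i} q_j = 0.
In a symmetric equilibrium every firm chooses the same q, so Σ_{j≠i} q_j = 3q. The condition becomes 72 − 5q = 0, giving q = 72/5 = 14.4.

14.4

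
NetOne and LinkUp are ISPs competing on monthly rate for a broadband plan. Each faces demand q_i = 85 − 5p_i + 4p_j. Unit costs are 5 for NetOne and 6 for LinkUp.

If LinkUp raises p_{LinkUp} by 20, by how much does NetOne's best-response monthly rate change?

8

NetOne's profit: π = (p_{NetOne} − 5)(85 − 5p_{NetOne} + 4p_{LinkUp}).
∂π/∂p_{NetOne} = 110 − 10p_{NetOne} + 4p_{LinkUp} = 0 ⇒ p_{NetOne} = 11 + 0.4p_{LinkUp}.
The reaction-function slope is 0.4, so a 20-unit rise in p_{LinkUp} moves p_{NetOne} by 0.4 × 20 = 8. NetOne's best response rises — the actions are strategic complements.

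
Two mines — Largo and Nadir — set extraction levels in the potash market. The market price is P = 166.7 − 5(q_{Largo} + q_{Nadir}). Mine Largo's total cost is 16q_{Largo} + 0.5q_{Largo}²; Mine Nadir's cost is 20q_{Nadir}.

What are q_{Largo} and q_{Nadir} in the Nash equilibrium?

Mine Largo's profit: π = q_{Largo}(166.7 − 5(q_{Largo} + q_{Nadir})) − 16q_{Largo} − 0.5q_{Largo}².
∂π/∂q_{Largo} = 150.7 − 11q_{Largo} − 5q_{Nadir} = 0, so q_{Largo} = 13.7 − (5/11)q_{Nadir}.
For Nadir: ∂π/∂q_{Nadir} = 146.7 − 10q_{Nadir} − 5q_{Largo} = 0 ⇒ q_{Nadir} = 14.67 − 0.5q_{Largo}.
Substituting the second reaction function into the first: q_{Largo} = 13.7 − (5/11)(14.67 − 0.5q_{Largo}), which gives (17/22)q_{Largo} = 1547/220 ⇒ q_{Largo} = 9.1.
Then q_{Nadir} = 14.67 − 0.5·9.1 = 10.12.

9.1, 10.12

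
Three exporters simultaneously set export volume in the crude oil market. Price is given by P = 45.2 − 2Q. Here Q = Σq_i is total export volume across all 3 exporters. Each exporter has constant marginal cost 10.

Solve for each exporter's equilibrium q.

4.4

A representative exporter's profit is π_i = q_i(45.2 − 2Q) − 10q_i, with Q = q_i + Σ_{j≠i} q_j.
First-order condition: 35.2 − 4q_i − 2Σ_{j≠i} q_j = 0.
With identical exporters, set every q_j = q: then 35.2 − 4q − 4q = 0, i.e. q = 35.2/8 = 4.4.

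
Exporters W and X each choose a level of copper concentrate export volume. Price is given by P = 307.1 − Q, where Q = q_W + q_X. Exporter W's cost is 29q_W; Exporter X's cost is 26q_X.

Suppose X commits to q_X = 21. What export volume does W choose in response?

128.55

Exporter W's profit: π = q_W(307.1 − (q_W + q_X)) − 29q_W.
∂π/∂q_W = 278.1 − 2q_W − q_X = 0, so q_W = 139.05 − 0.5q_X.
At q_X = 21: q_W = 139.05 − 0.5·21 = 128.55.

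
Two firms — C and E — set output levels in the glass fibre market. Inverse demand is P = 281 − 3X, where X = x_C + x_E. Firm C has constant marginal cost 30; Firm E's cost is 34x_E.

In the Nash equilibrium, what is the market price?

Firm C's profit: π = x_C(281 − 3(x_C + x_E)) − 30x_C.
∂π/∂x_C = 251 − 6x_C − 3x_E = 0, so x_C = 251/6 − 0.5x_E.
By the same steps for E: x_E = 247/6 − 0.5x_C.
Plugging x_E into C's best response: x_C = 251/6 − 0.5(247/6 − 0.5x_C) ⇒ 0.75x_C = 21.25, so x_C = 85/3.
Then x_E = 247/6 − 0.5·(85/3) = 27.
Equilibrium price: P = 281 − 3·(166/3) = 115.

115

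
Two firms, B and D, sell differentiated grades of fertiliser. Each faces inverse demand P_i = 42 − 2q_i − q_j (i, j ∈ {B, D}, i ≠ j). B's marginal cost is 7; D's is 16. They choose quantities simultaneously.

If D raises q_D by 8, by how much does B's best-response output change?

-2

Firm B's profit: π = q_B(42 − 2q_B − q_D) − 7q_B.
∂π/∂q_B = 35 − 4q_B − q_D = 0 ⇒ q_B = 8.75 − 0.25q_D.
The reaction-function slope is −0.25, so an 8-unit rise in q_D moves q_B by −0.25 × 8 = −2. B's best response falls — the actions are strategic substitutes.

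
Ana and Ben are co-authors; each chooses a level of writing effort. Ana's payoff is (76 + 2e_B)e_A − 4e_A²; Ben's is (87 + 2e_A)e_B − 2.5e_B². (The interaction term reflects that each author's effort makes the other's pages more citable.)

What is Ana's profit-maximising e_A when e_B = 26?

16

Expanding Ana's payoff: 76e_A + 2e_Be_A − 4e_A².
∂π/∂e_A = 76 + 2e_B − 8e_A = 0, so e_A = 9.5 + 0.25e_B.
At e_B = 26: e_A = 9.5 + 0.25·26 = 16.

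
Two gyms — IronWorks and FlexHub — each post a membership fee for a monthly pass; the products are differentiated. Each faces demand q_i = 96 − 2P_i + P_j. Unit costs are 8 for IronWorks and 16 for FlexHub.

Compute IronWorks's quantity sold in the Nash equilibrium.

60.8

IronWorks's profit: π = (P_{IronWorks} − 8)(96 − 2P_{IronWorks} + P_{FlexHub}).
∂π/∂P_{IronWorks} = 112 − 4P_{IronWorks} + P_{FlexHub} = 0 ⇒ P_{IronWorks} = 28 + 0.25P_{FlexHub}.
Similarly P_{FlexHub} = 32 + 0.25P_{IronWorks}.
Solving the two reaction functions simultaneously: (1 − (0.25)(0.25))P_{IronWorks} = 28 + 0.25·32, so 0.9375P_{IronWorks} = 36 and P_{IronWorks} = 38.4.
Then P_{FlexHub} = 32 + 0.25·38.4 = 41.6.
q_{IronWorks} = 96 − 2·38.4 + 41.6 = 60.8.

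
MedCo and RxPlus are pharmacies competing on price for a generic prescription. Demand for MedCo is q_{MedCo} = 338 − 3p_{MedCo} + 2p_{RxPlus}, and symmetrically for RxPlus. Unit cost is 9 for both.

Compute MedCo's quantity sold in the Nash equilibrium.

246.75

MedCo's profit: π = (p_{MedCo} − 9)(338 − 3p_{MedCo} + 2p_{RxPlus}).
∂π/∂p_{MedCo} = 365 − 6p_{MedCo} + 2p_{RxPlus} = 0 ⇒ p_{MedCo} = 365/6 + (1/3)p_{RxPlus}.
Setting p_{MedCo} = p_{RxPlus} in the reaction function: p_{MedCo} = 365/6 + (1/3)p_{MedCo}, so p_{MedCo} = (365/6) / (2/3) = 91.25.
q_{MedCo} = 338 − 3·91.25 + 2·91.25 = 246.75.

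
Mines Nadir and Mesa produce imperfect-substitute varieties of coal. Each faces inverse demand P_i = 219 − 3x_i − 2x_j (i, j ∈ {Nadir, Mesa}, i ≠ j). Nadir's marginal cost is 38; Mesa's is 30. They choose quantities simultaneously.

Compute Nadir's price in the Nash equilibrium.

Mine Nadir's profit: π = x_{Nadir}(219 − 3x_{Nadir} − 2x_{Mesa}) − 38x_{Nadir}.
∂π/∂x_{Nadir} = 181 − 6x_{Nadir} − 2x_{Mesa} = 0 ⇒ x_{Nadir} = 181/6 − (1/3)x_{Mesa}.
Similarly x_{Mesa} = 31.5 − (1/3)x_{Nadir}.
Substituting the second reaction function into the first: x_{Nadir} = 181/6 − (1/3)(31.5 − (1/3)x_{Nadir}), which gives (8/9)x_{Nadir} = 59/3 ⇒ x_{Nadir} = 22.125.
Then x_{Mesa} = 31.5 − (1/3)·22.125 = 24.125.
P_{Nadir} = 219 − 3·22.125 − 2·24.125 = 104.375.

104.375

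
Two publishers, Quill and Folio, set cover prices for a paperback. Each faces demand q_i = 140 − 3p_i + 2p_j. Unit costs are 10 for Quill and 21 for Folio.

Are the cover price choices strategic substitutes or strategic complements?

Quill's profit: π = (p_{Quill} − 10)(140 − 3p_{Quill} + 2p_{Folio}).
∂π/∂p_{Quill} = 170 − 6p_{Quill} + 2p_{Folio} = 0 ⇒ p_{Quill} = 85/3 + (1/3)p_{Folio}.
The best-response slope dp_{Quill}/dp_{Folio} = 1/3 > 0: the reaction function is upward-sloping, so the choices are strategic complements.

strategic complements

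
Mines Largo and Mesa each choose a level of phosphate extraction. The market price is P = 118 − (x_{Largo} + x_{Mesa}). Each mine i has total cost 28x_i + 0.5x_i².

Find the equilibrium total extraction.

Mine Largo's profit: π = x_{Largo}(118 − (x_{Largo} + x_{Mesa})) − 28x_{Largo} − 0.5x_{Largo}².
∂π/∂x_{Largo} = 90 − 3x_{Largo} − x_{Mesa} = 0, so x_{Largo} = 30 − (1/3)x_{Mesa}.
Setting x_{Largo} = x_{Mesa} in the reaction function: x_{Largo} = 30 − (1/3)x_{Largo}, so x_{Largo} = 30 / (4/3) = 22.5.
Total extraction: 22.5 + 22.5 = 45.

45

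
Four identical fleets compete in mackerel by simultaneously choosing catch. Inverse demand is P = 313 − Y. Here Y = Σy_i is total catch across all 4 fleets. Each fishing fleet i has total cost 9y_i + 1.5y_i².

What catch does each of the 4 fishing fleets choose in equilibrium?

A representative fishing fleet's profit is π_i = y_i(313 − Y) − 9y_i − 1.5y_i², with Y = y_i + Σ_{j≠i} y_j.
First-order condition: 304 − 5y_i − Σ_{j≠i} y_j = 0.
In a symmetric equilibrium every fishing fleet chooses the same y, so Σ_{j≠i} y_j = 3y. The condition becomes 304 − 8y = 0, giving y = 304/8 = 38.

38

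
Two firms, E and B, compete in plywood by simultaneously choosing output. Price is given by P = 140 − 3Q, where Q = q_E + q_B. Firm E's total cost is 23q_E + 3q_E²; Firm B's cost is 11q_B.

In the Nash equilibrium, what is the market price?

68

Firm E's profit: π = q_E(140 − 3(q_E + q_B)) − 23q_E − 3q_E².
∂π/∂q_E = 117 − 12q_E − 3q_B = 0, so q_E = 9.75 − 0.25q_B.
For B: ∂π/∂q_B = 129 − 6q_B − 3q_E = 0 ⇒ q_B = 21.5 − 0.5q_E.
Plugging q_B into E's best response: q_E = 9.75 − 0.25(21.5 − 0.5q_E) ⇒ 0.875q_E = 4.375, so q_E = 5.
Then q_B = 21.5 − 0.5·5 = 19.
Equilibrium price: P = 140 − 3·24 = 68.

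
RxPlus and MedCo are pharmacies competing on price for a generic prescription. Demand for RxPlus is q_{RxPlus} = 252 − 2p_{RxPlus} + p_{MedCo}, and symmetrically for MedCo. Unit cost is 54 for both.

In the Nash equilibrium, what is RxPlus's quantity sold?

RxPlus's profit: π = (p_{RxPlus} − 54)(252 − 2p_{RxPlus} + p_{MedCo}).
∂π/∂p_{RxPlus} = 360 − 4p_{RxPlus} + p_{MedCo} = 0 ⇒ p_{RxPlus} = 90 + 0.25p_{MedCo}.
By symmetry p_{MedCo} = p_{RxPlus}; substituting into the reaction function, 0.75p_{RxPlus} = 90 and p_{RxPlus} = 120.
q_{RxPlus} = 252 − 2·120 + 120 = 132.

132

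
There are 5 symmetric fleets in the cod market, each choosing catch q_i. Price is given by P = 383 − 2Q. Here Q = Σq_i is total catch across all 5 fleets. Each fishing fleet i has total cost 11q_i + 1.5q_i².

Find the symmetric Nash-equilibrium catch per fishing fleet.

24.8

A representative fishing fleet's profit is π_i = q_i(383 − 2Q) − 11q_i − 1.5q_i², with Q = q_i + Σ_{j≠i} q_j.
First-order condition: 372 − 7q_i − 2Σ_{j≠i} q_j = 0.
In a symmetric equilibrium every fishing fleet chooses the same q, so Σ_{j≠i} q_j = 4q. The condition becomes 372 − 15q = 0, giving q = 372/15 = 24.8.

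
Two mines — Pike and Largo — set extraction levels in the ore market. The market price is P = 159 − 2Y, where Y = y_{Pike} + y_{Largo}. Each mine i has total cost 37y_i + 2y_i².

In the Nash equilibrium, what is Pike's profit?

Mine Pike's profit: π = y_{Pike}(159 − 2(y_{Pike} + y_{Largo})) − 37y_{Pike} − 2y_{Pike}².
∂π/∂y_{Pike} = 122 − 8y_{Pike} − 2y_{Largo} = 0, so y_{Pike} = 15.25 − 0.25y_{Largo}.
Setting y_{Pike} = y_{Largo} in the reaction function: y_{Pike} = 15.25 − 0.25y_{Pike}, so y_{Pike} = 15.25 / 1.25 = 12.2.
Price P = 159 − 2·24.4 = 110.2.
Pike's profit: (110.2 − 37)·12.2 − 2(12.2)² = 595.36.

595.36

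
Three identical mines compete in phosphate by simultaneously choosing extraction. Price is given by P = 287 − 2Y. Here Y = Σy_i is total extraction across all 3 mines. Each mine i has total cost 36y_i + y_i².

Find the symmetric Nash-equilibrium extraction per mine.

25.1

A representative mine's profit is π_i = y_i(287 − 2Y) − 36y_i − y_i², with Y = y_i + Σ_{j≠i} y_j.
First-order condition: 251 − 6y_i − 2Σ_{j≠i} y_j = 0.
In a symmetric equilibrium every mine chooses the same y, so Σ_{j≠i} y_j = 2y. The condition becomes 251 − 10y = 0, giving y = 251/10 = 25.1.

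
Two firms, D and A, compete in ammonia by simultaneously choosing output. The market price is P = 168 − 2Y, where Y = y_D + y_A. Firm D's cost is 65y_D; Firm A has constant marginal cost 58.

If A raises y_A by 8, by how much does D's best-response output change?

-4

Firm D's profit: π = y_D(168 − 2(y_D + y_A)) − 65y_D.
∂π/∂y_D = 103 − 4y_D − 2y_A = 0, so y_D = 25.75 − 0.5y_A.
The reaction-function slope is −0.5, so an 8-unit rise in y_A moves y_D by −0.5 × 8 = −4. D's best response falls — the actions are strategic substitutes.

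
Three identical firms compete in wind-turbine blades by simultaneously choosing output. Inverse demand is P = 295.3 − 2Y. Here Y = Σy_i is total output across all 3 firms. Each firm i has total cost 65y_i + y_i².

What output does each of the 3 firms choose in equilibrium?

A representative firm's profit is π_i = y_i(295.3 − 2Y) − 65y_i − y_i², with Y = y_i + Σ_{j≠i} y_j.
First-order condition: 230.3 − 6y_i − 2Σ_{j≠i} y_j = 0.
With identical firms, set every y_j = y: then 230.3 − 6y − 4y = 0, i.e. y = 230.3/10 = 23.03.

23.03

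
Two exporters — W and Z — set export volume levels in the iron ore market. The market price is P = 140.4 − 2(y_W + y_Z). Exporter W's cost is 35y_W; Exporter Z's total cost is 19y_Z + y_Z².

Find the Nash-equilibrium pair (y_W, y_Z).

Exporter W's profit: π = y_W(140.4 − 2(y_W + y_Z)) − 35y_W.
∂π/∂y_W = 105.4 − 4y_W − 2y_Z = 0, so y_W = 26.35 − 0.5y_Z.
For Z: ∂π/∂y_Z = 121.4 − 6y_Z − 2y_W = 0 ⇒ y_Z = 607/30 − (1/3)y_W.
Substituting the second reaction function into the first: y_W = 26.35 − 0.5(607/30 − (1/3)y_W), which gives (5/6)y_W = 487/30 ⇒ y_W = 19.48.
Then y_Z = 607/30 − (1/3)·19.48 = 13.74.

19.48, 13.74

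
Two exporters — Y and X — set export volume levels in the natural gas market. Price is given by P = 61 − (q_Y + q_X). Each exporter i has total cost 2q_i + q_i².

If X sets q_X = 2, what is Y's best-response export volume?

Exporter Y's profit: π = q_Y(61 − (q_Y + q_X)) − 2q_Y − q_Y².
∂π/∂q_Y = 59 − 4q_Y − q_X = 0, so q_Y = 14.75 − 0.25q_X.
At q_X = 2: q_Y = 14.75 − 0.25·2 = 14.25.

14.25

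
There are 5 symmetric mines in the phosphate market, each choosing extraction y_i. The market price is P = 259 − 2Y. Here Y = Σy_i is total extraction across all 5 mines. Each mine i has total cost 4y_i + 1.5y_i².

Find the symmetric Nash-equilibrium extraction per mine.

A representative mine's profit is π_i = y_i(259 − 2Y) − 4y_i − 1.5y_i², with Y = y_i + Σ_{j≠i} y_j.
First-order condition: 255 − 7y_i − 2Σ_{j≠i} y_j = 0.
In a symmetric equilibrium every mine chooses the same y, so Σ_{j≠i} y_j = 4y. The condition becomes 255 − 15y = 0, giving y = 255/15 = 17.

17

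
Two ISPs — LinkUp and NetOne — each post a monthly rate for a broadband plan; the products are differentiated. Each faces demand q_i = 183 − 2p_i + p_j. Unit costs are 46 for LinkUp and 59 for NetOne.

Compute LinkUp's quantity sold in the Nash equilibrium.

94.8

LinkUp's profit: π = (p_{LinkUp} − 46)(183 − 2p_{LinkUp} + p_{NetOne}).
∂π/∂p_{LinkUp} = 275 − 4p_{LinkUp} + p_{NetOne} = 0 ⇒ p_{LinkUp} = 68.75 + 0.25p_{NetOne}.
Similarly p_{NetOne} = 75.25 + 0.25p_{LinkUp}.
Plugging p_{NetOne} into LinkUp's best response: p_{LinkUp} = 68.75 + 0.25(75.25 + 0.25p_{LinkUp}) ⇒ 0.9375p_{LinkUp} = 87.5625, so p_{LinkUp} = 93.4.
Then p_{NetOne} = 75.25 + 0.25·93.4 = 98.6.
q_{LinkUp} = 183 − 2·93.4 + 98.6 = 94.8.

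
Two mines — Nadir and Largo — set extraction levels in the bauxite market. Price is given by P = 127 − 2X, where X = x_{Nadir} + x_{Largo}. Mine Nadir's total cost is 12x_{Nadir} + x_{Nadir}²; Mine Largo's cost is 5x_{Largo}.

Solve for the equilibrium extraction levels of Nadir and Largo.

10.8, 25.1

Mine Nadir's profit: π = x_{Nadir}(127 − 2(x_{Nadir} + x_{Largo})) − 12x_{Nadir} − x_{Nadir}².
∂π/∂x_{Nadir} = 115 − 6x_{Nadir} − 2x_{Largo} = 0, so x_{Nadir} = 115/6 − (1/3)x_{Largo}.
For Largo: ∂π/∂x_{Largo} = 122 − 4x_{Largo} − 2x_{Nadir} = 0 ⇒ x_{Largo} = 30.5 − 0.5x_{Nadir}.
Substituting the second reaction function into the first: x_{Nadir} = 115/6 − (1/3)(30.5 − 0.5x_{Nadir}), which gives (5/6)x_{Nadir} = 9 ⇒ x_{Nadir} = 10.8.
Then x_{Largo} = 30.5 − 0.5·10.8 = 25.1.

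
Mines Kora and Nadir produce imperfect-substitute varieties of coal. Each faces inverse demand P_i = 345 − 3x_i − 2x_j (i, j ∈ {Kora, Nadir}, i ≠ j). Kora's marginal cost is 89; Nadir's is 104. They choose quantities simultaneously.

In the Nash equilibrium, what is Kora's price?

Mine Kora's profit: π = x_{Kora}(345 − 3x_{Kora} − 2x_{Nadir}) − 89x_{Kora}.
∂π/∂x_{Kora} = 256 − 6x_{Kora} − 2x_{Nadir} = 0 ⇒ x_{Kora} = 128/3 − (1/3)x_{Nadir}.
Similarly x_{Nadir} = 241/6 − (1/3)x_{Kora}.
Solving the two reaction functions simultaneously: (1 − (−1/3)(−1/3))x_{Kora} = 128/3 − (1/3)·(241/6), so (8/9)x_{Kora} = 527/18 and x_{Kora} = 32.9375.
Then x_{Nadir} = 241/6 − (1/3)·32.9375 = 29.1875.
P_{Kora} = 345 − 3·32.9375 − 2·29.1875 = 187.8125.

187.8125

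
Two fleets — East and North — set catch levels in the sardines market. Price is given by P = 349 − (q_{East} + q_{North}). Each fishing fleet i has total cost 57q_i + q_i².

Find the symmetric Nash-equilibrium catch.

Fishing fleet East's profit: π = q_{East}(349 − (q_{East} + q_{North})) − 57q_{East} − q_{East}².
∂π/∂q_{East} = 292 − 4q_{East} − q_{North} = 0, so q_{East} = 73 − 0.25q_{North}.
Setting q_{East} = q_{North} in the reaction function: q_{East} = 73 − 0.25q_{East}, so q_{East} = 73 / 1.25 = 58.4.

58.4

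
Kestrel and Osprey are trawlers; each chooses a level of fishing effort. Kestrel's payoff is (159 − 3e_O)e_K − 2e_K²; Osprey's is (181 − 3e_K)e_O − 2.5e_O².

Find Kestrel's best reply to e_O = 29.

Expanding Kestrel's payoff: 159e_K − 3e_Oe_K − 2e_K².
∂π/∂e_K = 159 − 3e_O − 4e_K = 0, so e_K = 39.75 − 0.75e_O.
At e_O = 29: e_K = 39.75 − 0.75·29 = 18.

18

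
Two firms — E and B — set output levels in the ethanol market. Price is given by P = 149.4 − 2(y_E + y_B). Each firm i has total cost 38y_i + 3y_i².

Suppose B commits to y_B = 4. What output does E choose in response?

Firm E's profit: π = y_E(149.4 − 2(y_E + y_B)) − 38y_E − 3y_E².
∂π/∂y_E = 111.4 − 10y_E − 2y_B = 0, so y_E = 11.14 − 0.2y_B.
At y_B = 4: y_E = 11.14 − 0.2·4 = 10.34.

10.34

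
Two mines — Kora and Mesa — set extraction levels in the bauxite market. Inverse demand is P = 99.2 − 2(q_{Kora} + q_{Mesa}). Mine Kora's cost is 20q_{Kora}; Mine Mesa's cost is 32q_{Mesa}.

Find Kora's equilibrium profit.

Mine Kora's profit: π = q_{Kora}(99.2 − 2(q_{Kora} + q_{Mesa})) − 20q_{Kora}.
∂π/∂q_{Kora} = 79.2 − 4q_{Kora} − 2q_{Mesa} = 0, so q_{Kora} = 19.8 − 0.5q_{Mesa}.
By the same steps for Mesa: q_{Mesa} = 16.8 − 0.5q_{Kora}.
Plugging q_{Mesa} into Kora's best response: q_{Kora} = 19.8 − 0.5(16.8 − 0.5q_{Kora}) ⇒ 0.75q_{Kora} = 11.4, so q_{Kora} = 15.2.
Then q_{Mesa} = 16.8 − 0.5·15.2 = 9.2.
Price P = 99.2 − 2·24.4 = 50.4.
Kora's profit: (50.4 − 20)·15.2 = 462.08.

462.08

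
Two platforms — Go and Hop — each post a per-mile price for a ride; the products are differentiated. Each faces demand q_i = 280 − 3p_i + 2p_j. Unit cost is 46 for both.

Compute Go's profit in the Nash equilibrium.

Go's profit: π = (p_{Go} − 46)(280 − 3p_{Go} + 2p_{Hop}).
∂π/∂p_{Go} = 418 − 6p_{Go} + 2p_{Hop} = 0 ⇒ p_{Go} = 209/3 + (1/3)p_{Hop}.
By symmetry p_{Hop} = p_{Go}; substituting into the reaction function, (2/3)p_{Go} = 209/3 and p_{Go} = 104.5.
q_{Go} = 280 − 3·104.5 + 2·104.5 = 175.5.
Profit = (104.5 − 46)·175.5 = 10266.75.

10266.75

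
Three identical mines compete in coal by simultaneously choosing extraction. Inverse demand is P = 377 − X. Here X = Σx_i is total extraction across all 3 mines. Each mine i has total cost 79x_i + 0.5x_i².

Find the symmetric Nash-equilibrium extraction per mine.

59.6

A representative mine's profit is π_i = x_i(377 − X) − 79x_i − 0.5x_i², with X = x_i + Σ_{j≠i} x_j.
First-order condition: 298 − 3x_i − Σ_{j≠i} x_j = 0.
In a symmetric equilibrium every mine chooses the same x, so Σ_{j≠i} x_j = 2x. The condition becomes 298 − 5x = 0, giving x = 298/5 = 59.6.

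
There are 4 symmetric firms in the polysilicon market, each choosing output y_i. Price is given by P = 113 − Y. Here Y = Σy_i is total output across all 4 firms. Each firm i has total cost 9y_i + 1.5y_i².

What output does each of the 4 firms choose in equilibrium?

A representative firm's profit is π_i = y_i(113 − Y) − 9y_i − 1.5y_i², with Y = y_i + Σ_{j≠i} y_j.
First-order condition: 104 − 5y_i − Σ_{j≠i} y_j = 0.
Imposing symmetry (y_j = y for all j) turns Σ_{j≠i} y_j into 3y, so 104 = 8y and y = 13.

13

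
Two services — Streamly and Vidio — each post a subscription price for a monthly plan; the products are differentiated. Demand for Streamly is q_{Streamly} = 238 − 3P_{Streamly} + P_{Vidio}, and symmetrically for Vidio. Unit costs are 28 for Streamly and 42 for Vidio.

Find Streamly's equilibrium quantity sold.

112.8

Streamly's profit: π = (P_{Streamly} − 28)(238 − 3P_{Streamly} + P_{Vidio}).
∂π/∂P_{Streamly} = 322 − 6P_{Streamly} + P_{Vidio} = 0 ⇒ P_{Streamly} = 161/3 + (1/6)P_{Vidio}.
Similarly P_{Vidio} = 182/3 + (1/6)P_{Streamly}.
Substituting the second reaction function into the first: P_{Streamly} = 161/3 + (1/6)(182/3 + (1/6)P_{Streamly}), which gives (35/36)P_{Streamly} = 574/9 ⇒ P_{Streamly} = 65.6.
Then P_{Vidio} = 182/3 + (1/6)·65.6 = 71.6.
q_{Streamly} = 238 − 3·65.6 + 71.6 = 112.8.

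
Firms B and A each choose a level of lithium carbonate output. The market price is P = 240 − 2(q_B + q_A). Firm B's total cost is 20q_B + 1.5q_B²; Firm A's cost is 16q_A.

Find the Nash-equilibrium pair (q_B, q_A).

18, 47

Firm B's profit: π = q_B(240 − 2(q_B + q_A)) − 20q_B − 1.5q_B².
∂π/∂q_B = 220 − 7q_B − 2q_A = 0, so q_B = 220/7 − (2/7)q_A.
For A: ∂π/∂q_A = 224 − 4q_A − 2q_B = 0 ⇒ q_A = 56 − 0.5q_B.
Substituting the second reaction function into the first: q_B = 220/7 − (2/7)(56 − 0.5q_B), which gives (6/7)q_B = 108/7 ⇒ q_B = 18.
Then q_A = 56 − 0.5·18 = 47.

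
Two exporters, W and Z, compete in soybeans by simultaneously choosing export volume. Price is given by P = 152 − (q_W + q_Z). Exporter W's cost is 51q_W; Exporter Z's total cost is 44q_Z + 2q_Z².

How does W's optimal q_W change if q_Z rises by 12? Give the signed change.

-6

Exporter W's profit: π = q_W(152 − (q_W + q_Z)) − 51q_W.
∂π/∂q_W = 101 − 2q_W − q_Z = 0, so q_W = 50.5 − 0.5q_Z.
The reaction-function slope is −0.5, so a 12-unit rise in q_Z moves q_W by −0.5 × 12 = −6. W's best response falls — the actions are strategic substitutes.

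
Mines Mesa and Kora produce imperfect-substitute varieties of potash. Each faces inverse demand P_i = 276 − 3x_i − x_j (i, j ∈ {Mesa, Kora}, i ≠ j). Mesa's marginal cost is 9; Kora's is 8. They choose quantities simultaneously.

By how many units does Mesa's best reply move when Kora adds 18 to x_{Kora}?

Mine Mesa's profit: π = x_{Mesa}(276 − 3x_{Mesa} − x_{Kora}) − 9x_{Mesa}.
∂π/∂x_{Mesa} = 267 − 6x_{Mesa} − x_{Kora} = 0 ⇒ x_{Mesa} = 44.5 − (1/6)x_{Kora}.
The reaction-function slope is −1/6, so an 18-unit rise in x_{Kora} moves x_{Mesa} by −1/6 × 18 = −3. Mesa's best response falls — the actions are strategic substitutes.

-3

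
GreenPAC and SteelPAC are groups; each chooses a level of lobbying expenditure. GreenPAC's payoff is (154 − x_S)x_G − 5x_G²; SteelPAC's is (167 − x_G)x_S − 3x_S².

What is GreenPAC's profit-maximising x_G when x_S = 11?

14.3

Expanding GreenPAC's payoff: 154x_G − x_Sx_G − 5x_G².
∂π/∂x_G = 154 − x_S − 10x_G = 0, so x_G = 15.4 − 0.1x_S.
At x_S = 11: x_G = 15.4 − 0.1·11 = 14.3.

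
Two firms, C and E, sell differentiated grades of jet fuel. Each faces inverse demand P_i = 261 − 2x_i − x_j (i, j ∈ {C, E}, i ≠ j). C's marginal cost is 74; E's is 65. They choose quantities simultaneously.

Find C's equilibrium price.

147.6

Firm C's profit: π = x_C(261 − 2x_C − x_E) − 74x_C.
∂π/∂x_C = 187 − 4x_C − x_E = 0 ⇒ x_C = 46.75 − 0.25x_E.
Similarly x_E = 49 − 0.25x_C.
Substituting the second reaction function into the first: x_C = 46.75 − 0.25(49 − 0.25x_C), which gives 0.9375x_C = 34.5 ⇒ x_C = 36.8.
Then x_E = 49 − 0.25·36.8 = 39.8.
P_C = 261 − 2·36.8 − 39.8 = 147.6.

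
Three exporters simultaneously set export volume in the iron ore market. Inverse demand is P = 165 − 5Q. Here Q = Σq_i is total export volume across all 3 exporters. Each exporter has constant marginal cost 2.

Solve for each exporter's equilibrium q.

8.15

A representative exporter's profit is π_i = q_i(165 − 5Q) − 2q_i, with Q = q_i + Σ_{j≠i} q_j.
First-order condition: 163 − 10q_i − 5Σ_{j≠i} q_j = 0.
In a symmetric equilibrium every exporter chooses the same q, so Σ_{j≠i} q_j = 2q. The condition becomes 163 − 20q = 0, giving q = 163/20 = 8.15.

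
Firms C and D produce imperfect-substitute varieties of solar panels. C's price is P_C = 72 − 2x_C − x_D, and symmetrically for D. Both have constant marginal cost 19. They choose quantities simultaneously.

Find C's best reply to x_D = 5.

Firm C's profit: π = x_C(72 − 2x_C − x_D) − 19x_C.
∂π/∂x_C = 53 − 4x_C − x_D = 0 ⇒ x_C = 13.25 − 0.25x_D.
At x_D = 5: x_C = 13.25 − 0.25·5 = 12.

12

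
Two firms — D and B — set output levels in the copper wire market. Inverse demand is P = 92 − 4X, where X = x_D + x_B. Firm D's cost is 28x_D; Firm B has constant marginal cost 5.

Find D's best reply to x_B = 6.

5

Firm D's profit: π = x_D(92 − 4(x_D + x_B)) − 28x_D.
∂π/∂x_D = 64 − 8x_D − 4x_B = 0, so x_D = 8 − 0.5x_B.
At x_B = 6: x_D = 8 − 0.5·6 = 5.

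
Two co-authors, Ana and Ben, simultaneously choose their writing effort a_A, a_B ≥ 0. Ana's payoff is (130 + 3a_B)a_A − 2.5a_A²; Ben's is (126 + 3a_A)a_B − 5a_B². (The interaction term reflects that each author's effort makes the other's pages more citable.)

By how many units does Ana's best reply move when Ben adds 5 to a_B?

3

Expanding Ana's payoff: 130a_A + 3a_Ba_A − 2.5a_A².
∂π/∂a_A = 130 + 3a_B − 5a_A = 0, so a_A = 26 + 0.6a_B.
The reaction-function slope is 0.6, so a 5-unit rise in a_B moves a_A by 0.6 × 5 = 3. Ana's best response rises — the actions are strategic complements.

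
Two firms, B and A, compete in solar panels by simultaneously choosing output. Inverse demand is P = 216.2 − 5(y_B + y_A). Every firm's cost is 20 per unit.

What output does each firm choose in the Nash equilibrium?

13.08

Firm B's profit: π = y_B(216.2 − 5(y_B + y_A)) − 20y_B.
∂π/∂y_B = 196.2 − 10y_B − 5y_A = 0, so y_B = 19.62 − 0.5y_A.
Setting y_B = y_A in the reaction function: y_B = 19.62 − 0.5y_B, so y_B = 19.62 / 1.5 = 13.08.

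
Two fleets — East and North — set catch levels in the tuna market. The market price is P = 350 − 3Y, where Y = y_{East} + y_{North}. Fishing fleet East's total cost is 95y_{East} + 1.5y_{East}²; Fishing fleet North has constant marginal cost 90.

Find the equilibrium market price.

Fishing fleet East's profit: π = y_{East}(350 − 3(y_{East} + y_{North})) − 95y_{East} − 1.5y_{East}².
∂π/∂y_{East} = 255 − 9y_{East} − 3y_{North} = 0, so y_{East} = 85/3 − (1/3)y_{North}.
For North: ∂π/∂y_{North} = 260 − 6y_{North} − 3y_{East} = 0 ⇒ y_{North} = 130/3 − 0.5y_{East}.
Solving the two reaction functions simultaneously: (1 − (−1/3)(−0.5))y_{East} = 85/3 − (1/3)·(130/3), so (5/6)y_{East} = 125/9 and y_{East} = 50/3.
Then y_{North} = 130/3 − 0.5·(50/3) = 35.
Equilibrium price: P = 350 − 3·(155/3) = 195.

195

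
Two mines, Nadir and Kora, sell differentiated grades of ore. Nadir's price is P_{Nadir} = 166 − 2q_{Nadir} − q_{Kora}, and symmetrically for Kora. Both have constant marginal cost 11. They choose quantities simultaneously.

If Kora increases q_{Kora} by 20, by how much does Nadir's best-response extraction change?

Mine Nadir's profit: π = q_{Nadir}(166 − 2q_{Nadir} − q_{Kora}) − 11q_{Nadir}.
∂π/∂q_{Nadir} = 155 − 4q_{Nadir} − q_{Kora} = 0 ⇒ q_{Nadir} = 38.75 − 0.25q_{Kora}.
The reaction-function slope is −0.25, so a 20-unit rise in q_{Kora} moves q_{Nadir} by −0.25 × 20 = −5. Nadir's best response falls — the actions are strategic substitutes.

-5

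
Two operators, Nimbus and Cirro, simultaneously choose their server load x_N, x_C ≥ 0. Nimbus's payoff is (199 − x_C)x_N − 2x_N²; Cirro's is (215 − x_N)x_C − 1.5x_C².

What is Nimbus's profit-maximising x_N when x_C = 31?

Expanding Nimbus's payoff: 199x_N − x_Cx_N − 2x_N².
∂π/∂x_N = 199 − x_C − 4x_N = 0, so x_N = 49.75 − 0.25x_C.
At x_C = 31: x_N = 49.75 − 0.25·31 = 42.

42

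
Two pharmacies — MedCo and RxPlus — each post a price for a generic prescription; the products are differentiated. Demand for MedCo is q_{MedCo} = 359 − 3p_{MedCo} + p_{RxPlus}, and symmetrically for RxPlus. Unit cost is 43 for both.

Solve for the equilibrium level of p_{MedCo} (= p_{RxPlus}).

97.6

MedCo's profit: π = (p_{MedCo} − 43)(359 − 3p_{MedCo} + p_{RxPlus}).
∂π/∂p_{MedCo} = 488 − 6p_{MedCo} + p_{RxPlus} = 0 ⇒ p_{MedCo} = 244/3 + (1/6)p_{RxPlus}.
The game is symmetric, so in equilibrium p_{RxPlus} = p_{MedCo}: the reaction function gives (5/6)p_{MedCo} = 244/3, hence p_{MedCo} = 97.6.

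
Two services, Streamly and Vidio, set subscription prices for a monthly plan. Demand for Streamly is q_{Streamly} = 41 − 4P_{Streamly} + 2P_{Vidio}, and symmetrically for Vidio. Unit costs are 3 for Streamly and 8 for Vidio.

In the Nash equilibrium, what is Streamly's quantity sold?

Streamly's profit: π = (P_{Streamly} − 3)(41 − 4P_{Streamly} + 2P_{Vidio}).
∂π/∂P_{Streamly} = 53 − 8P_{Streamly} + 2P_{Vidio} = 0 ⇒ P_{Streamly} = 6.625 + 0.25P_{Vidio}.
Similarly P_{Vidio} = 9.125 + 0.25P_{Streamly}.
Plugging P_{Vidio} into Streamly's best response: P_{Streamly} = 6.625 + 0.25(9.125 + 0.25P_{Streamly}) ⇒ 0.9375P_{Streamly} = 285/32, so P_{Streamly} = 9.5.
Then P_{Vidio} = 9.125 + 0.25·9.5 = 11.5.
q_{Streamly} = 41 − 4·9.5 + 2·11.5 = 26.

26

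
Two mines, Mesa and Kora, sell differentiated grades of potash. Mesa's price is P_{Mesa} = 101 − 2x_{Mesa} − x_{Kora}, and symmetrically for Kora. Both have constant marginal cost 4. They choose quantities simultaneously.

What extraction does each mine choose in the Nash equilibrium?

19.4

Mine Mesa's profit: π = x_{Mesa}(101 − 2x_{Mesa} − x_{Kora}) − 4x_{Mesa}.
∂π/∂x_{Mesa} = 97 − 4x_{Mesa} − x_{Kora} = 0 ⇒ x_{Mesa} = 24.25 − 0.25x_{Kora}.
Setting x_{Mesa} = x_{Kora} in the reaction function: x_{Mesa} = 24.25 − 0.25x_{Mesa}, so x_{Mesa} = 24.25 / 1.25 = 19.4.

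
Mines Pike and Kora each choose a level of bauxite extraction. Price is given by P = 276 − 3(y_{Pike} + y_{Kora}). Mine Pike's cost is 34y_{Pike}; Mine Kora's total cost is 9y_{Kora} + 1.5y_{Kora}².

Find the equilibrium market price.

125.8

Mine Pike's profit: π = y_{Pike}(276 − 3(y_{Pike} + y_{Kora})) − 34y_{Pike}.
∂π/∂y_{Pike} = 242 − 6y_{Pike} − 3y_{Kora} = 0, so y_{Pike} = 121/3 − 0.5y_{Kora}.
For Kora: ∂π/∂y_{Kora} = 267 − 9y_{Kora} − 3y_{Pike} = 0 ⇒ y_{Kora} = 89/3 − (1/3)y_{Pike}.
Plugging y_{Kora} into Pike's best response: y_{Pike} = 121/3 − 0.5(89/3 − (1/3)y_{Pike}) ⇒ (5/6)y_{Pike} = 25.5, so y_{Pike} = 30.6.
Then y_{Kora} = 89/3 − (1/3)·30.6 = 292/15.
Equilibrium price: P = 276 − 3·(751/15) = 125.8.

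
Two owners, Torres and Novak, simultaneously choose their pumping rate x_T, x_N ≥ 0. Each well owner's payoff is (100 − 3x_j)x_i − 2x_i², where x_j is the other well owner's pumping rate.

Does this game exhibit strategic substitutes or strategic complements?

Torres's payoff is (100 − 3x_N)x_T − 2x_T².
∂π/∂x_T = 100 − 3x_N − 4x_T = 0, so x_T = 25 − 0.75x_N.
The best-response slope dx_T/dx_N = −0.75 < 0: the reaction function is downward-sloping, so the choices are strategic substitutes.

strategic substitutes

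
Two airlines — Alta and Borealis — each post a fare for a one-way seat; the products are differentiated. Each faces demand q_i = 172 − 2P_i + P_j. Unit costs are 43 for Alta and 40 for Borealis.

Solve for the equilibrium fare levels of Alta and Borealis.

Alta's profit: π = (P_{Alta} − 43)(172 − 2P_{Alta} + P_{Borealis}).
∂π/∂P_{Alta} = 258 − 4P_{Alta} + P_{Borealis} = 0 ⇒ P_{Alta} = 64.5 + 0.25P_{Borealis}.
Similarly P_{Borealis} = 63 + 0.25P_{Alta}.
Plugging P_{Borealis} into Alta's best response: P_{Alta} = 64.5 + 0.25(63 + 0.25P_{Alta}) ⇒ 0.9375P_{Alta} = 80.25, so P_{Alta} = 85.6.
Then P_{Borealis} = 63 + 0.25·85.6 = 84.4.

85.6, 84.4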